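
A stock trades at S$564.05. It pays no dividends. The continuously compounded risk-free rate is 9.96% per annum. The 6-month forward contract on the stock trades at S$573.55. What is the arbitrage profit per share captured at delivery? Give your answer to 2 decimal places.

Fair forward: F* = S·e^(carry·T), with carry = r = 0.0996
F* = 564.05 · e^(0.0996 × 6/12) = 564.05 · e^0.049800 = 564.05 × 1.051061 = S$592.8510
Market S$573.55 < fair S$592.8510: forward underpriced → reverse cash-and-carry (short spot, go long the forward).
At maturity, profit = |F_mkt − F*| = |573.55 − 592.8510| = S$19.30 per share

S$19.30 per share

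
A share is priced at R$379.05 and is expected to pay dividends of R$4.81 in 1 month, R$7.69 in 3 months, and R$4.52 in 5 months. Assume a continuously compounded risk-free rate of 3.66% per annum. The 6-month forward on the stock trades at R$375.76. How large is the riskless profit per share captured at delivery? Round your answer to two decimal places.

R$6.89 per share

PV(dividends) I = 4.81·e^(−0.0366·1/12) + 7.69·e^(−0.0366·3/12) + 4.52·e^(−0.0366·5/12) = 16.8669
Fair forward F* = (S − I)·e^(rT) = (379.05 − 16.8669)·e^0.018300 = 362.1831 × 1.018468 = 368.8719
Market R$375.76 > fair 368.8719: forward overpriced → cash-and-carry (borrow at r, buy the stock and collect the dividends, short the forward).
Profit at T = |F_mkt − F*| = |375.76 − 368.8719| = R$6.89 per share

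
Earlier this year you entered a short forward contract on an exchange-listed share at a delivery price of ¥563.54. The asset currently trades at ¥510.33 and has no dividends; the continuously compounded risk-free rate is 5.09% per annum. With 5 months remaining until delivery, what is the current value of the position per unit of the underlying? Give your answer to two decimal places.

Current fair forward for the remaining 5 months: F = S·e^(r·T), r = 0.0509
F = 510.33 · e^(0.0509 × 5/12) = 510.33 × 1.021435 = 521.2689
Value of long forward = (F − K)·e^(−rT) = (521.2689 − 563.54) · e^(−0.0509·5/12)
= -42.2711 × 0.979015 = -41.38
Short position value = −(long value) = ¥41.38

¥41.38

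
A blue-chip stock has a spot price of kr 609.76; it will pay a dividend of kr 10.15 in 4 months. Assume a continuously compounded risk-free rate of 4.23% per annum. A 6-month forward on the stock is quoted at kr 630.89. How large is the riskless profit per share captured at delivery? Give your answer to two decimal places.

kr 18.32 per share

PV(dividends) I = 10.15·e^(−0.0423·4/12) = 10.0079
Fair forward F* = (S − I)·e^(rT) = (609.76 − 10.0079)·e^0.021150 = 599.7521 × 1.021375 = 612.5718
Market kr 630.89 > fair 612.5718: forward overpriced → cash-and-carry (borrow at r, buy the stock and collect the dividends, short the forward).
Profit at T = |F_mkt − F*| = |630.89 − 612.5718| = kr 18.32 per share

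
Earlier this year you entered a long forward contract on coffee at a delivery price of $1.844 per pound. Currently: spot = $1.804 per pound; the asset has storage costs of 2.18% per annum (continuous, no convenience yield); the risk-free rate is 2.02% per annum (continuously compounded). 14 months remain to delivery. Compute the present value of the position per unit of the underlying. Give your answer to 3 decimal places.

$0.049 per pound

Current fair forward for the remaining 14 months: F = S·e^((r + u)·T), (r + u) = 0.0202 + 0.0218 = 0.0420
F = 1.804 · e^(0.0420 × 14/12) = 1.804 × 1.050220 = 1.8946
Value of long forward = (F − K)·e^(−rT) = (1.8946 − 1.844) · e^(−0.0202·14/12)
= 0.0506 × 0.976709 = 0.049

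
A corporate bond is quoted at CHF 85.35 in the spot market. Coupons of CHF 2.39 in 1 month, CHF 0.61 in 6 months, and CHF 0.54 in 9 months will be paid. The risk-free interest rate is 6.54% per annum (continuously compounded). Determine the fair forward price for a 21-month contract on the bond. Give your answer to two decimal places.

PV(coupons) I = 2.39·e^(−0.0654·1/12) + 0.61·e^(−0.0654·6/12) + 0.54·e^(−0.0654·9/12)
I = 2.3770 + 0.5904 + 0.5142 = 3.4816
F = (S − I)·e^(rT) = (85.35 − 3.4816) · e^(0.0654·21/12)
= 81.8684 · e^0.114450 = 81.8684 × 1.121257 = CHF 91.80

CHF 91.80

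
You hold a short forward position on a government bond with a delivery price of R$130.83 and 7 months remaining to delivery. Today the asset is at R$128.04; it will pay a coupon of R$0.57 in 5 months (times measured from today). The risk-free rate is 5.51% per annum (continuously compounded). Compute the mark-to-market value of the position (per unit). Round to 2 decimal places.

PV(remaining coupons) I = 0.57·e^(−0.0551·5/12) = 0.5571
Current forward F = (S − I)·e^(rT) = (128.04 − 0.5571)·e^(0.0551·7/12) = 127.4829 × 1.032664 = 131.6470
Value (long) = (F − K)·e^(−rT) = (131.6470 − 130.83) × 0.968369 = 0.7912
Short position value = −(long value) = -R$0.79

-R$0.79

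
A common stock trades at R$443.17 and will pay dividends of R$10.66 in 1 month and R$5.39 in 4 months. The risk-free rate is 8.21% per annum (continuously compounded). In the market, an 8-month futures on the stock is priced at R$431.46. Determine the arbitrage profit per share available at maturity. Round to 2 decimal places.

R$19.92 per share

PV(dividends) I = 10.66·e^(−0.0821·1/12) + 5.39·e^(−0.0821·4/12) = 15.8318
Fair futures F* = (S − I)·e^(rT) = (443.17 − 15.8318)·e^0.054733 = 427.3382 × 1.056259 = 451.3798
Market R$431.46 < fair 451.3798: forward underpriced → reverse cash-and-carry (short the stock, invest proceeds at r, pay the dividends, go long the forward).
Profit at T = |F_mkt − F*| = |431.46 − 451.3798| = R$19.92 per share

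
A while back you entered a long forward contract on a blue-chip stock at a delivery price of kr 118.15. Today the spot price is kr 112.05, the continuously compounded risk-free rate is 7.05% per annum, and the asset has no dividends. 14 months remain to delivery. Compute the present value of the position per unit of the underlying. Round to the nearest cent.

kr 3.23

Current fair forward for the remaining 14 months: F = S·e^(r·T), r = 0.0705
F = 112.05 · e^(0.0705 × 14/12) = 112.05 × 1.085727 = 121.6557
Value of long forward = (F − K)·e^(−rT) = (121.6557 − 118.15) · e^(−0.0705·14/12)
= 3.5057 × 0.921042 = 3.23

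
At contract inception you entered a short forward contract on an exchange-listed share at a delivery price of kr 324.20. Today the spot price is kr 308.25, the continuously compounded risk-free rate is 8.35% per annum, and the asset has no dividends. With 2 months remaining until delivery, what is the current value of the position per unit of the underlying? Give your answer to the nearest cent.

Current fair forward for the remaining 2 months: F = S·e^(r·T), r = 0.0835
F = 308.25 · e^(0.0835 × 2/12) = 308.25 × 1.014014 = 312.5698
Value of long forward = (F − K)·e^(−rT) = (312.5698 − 324.20) · e^(−0.0835·2/12)
= -11.6302 × 0.986180 = -11.47
Short position value = −(long value) = kr 11.47

kr 11.47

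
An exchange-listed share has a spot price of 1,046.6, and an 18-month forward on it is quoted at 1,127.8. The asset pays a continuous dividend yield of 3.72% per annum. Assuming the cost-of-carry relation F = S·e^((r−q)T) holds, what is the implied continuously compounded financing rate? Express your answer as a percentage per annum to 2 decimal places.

From F = S·e^((r−q)T): (r − q) = ln(F/S)/T
ln(1127.8/1046.6) = ln(1.077585) = 0.074722
(r − q) = 0.074722 / (18/12) = 0.049815
r = ln(F/S)/T + q = 0.049815 + 0.0372 = 0.087015
r = 8.70%

8.70%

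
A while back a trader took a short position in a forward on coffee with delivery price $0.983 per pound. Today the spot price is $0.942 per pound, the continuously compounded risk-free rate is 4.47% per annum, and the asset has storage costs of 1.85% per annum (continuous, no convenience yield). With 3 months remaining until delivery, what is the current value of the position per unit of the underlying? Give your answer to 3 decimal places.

Current fair forward for the remaining 3 months: F = S·e^((r + u)·T), (r + u) = 0.0447 + 0.0185 = 0.0632
F = 0.942 · e^(0.0632 × 3/12) = 0.942 × 1.015925 = 0.9570
Value of long forward = (F − K)·e^(−rT) = (0.9570 − 0.983) · e^(−0.0447·3/12)
= -0.0260 × 0.988887 = -0.026
Short position value = −(long value) = $0.026

$0.026 per pound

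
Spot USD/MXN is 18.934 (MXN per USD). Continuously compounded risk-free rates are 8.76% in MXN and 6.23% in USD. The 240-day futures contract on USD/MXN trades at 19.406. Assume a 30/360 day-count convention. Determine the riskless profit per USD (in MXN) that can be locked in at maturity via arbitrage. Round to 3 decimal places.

0.150 per USD (in MXN)

Fair futures: F* = S·e^(carry·T), with carry = (r_MXN − r_USD) = 0.0876 − 0.0623 = 0.0253
F* = 18.934 · e^(0.0253 × 240/360) = 18.934 · e^0.016867 = 18.934 × 1.017010 = 19.2561
Market 19.406 > fair 19.2561: forward overpriced → cash-and-carry (buy spot, short the forward).
At maturity, profit = |F_mkt − F*| = |19.406 − 19.2561| = 0.150 per USD (in MXN)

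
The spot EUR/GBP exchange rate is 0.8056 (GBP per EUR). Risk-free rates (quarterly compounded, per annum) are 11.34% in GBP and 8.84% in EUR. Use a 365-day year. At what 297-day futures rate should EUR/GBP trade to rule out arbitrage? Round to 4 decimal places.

0.8217

By covered interest parity, F = S · (1+r_GBP/4)^(4T) / (1+r_EUR/4)^(4T)
= 0.8056 × 1.095258 / 1.073740 = 0.8056 × 1.020040
F = 0.8217 GBP per EUR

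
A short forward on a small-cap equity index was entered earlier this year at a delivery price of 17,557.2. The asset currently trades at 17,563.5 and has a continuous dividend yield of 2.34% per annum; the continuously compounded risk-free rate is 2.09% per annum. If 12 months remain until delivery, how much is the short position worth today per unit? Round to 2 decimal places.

36.78

Current fair forward for the remaining 12 months: F = S·e^((r − q)·T), (r − q) = 0.0209 − 0.0234 = -0.0025
F = 17563.5 · e^(-0.0025 × 12/12) = 17563.5 × 0.99750312 = 17519.6460
Value of long forward = (F − K)·e^(−rT) = (17519.6460 − 17557.2) · e^(−0.0209·12/12)
= -37.5540 × 0.97931689 = -36.78
Short position value = −(long value) = 36.78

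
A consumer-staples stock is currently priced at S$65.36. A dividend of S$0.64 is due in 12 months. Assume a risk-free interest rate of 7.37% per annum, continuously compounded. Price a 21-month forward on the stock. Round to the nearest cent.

PV(dividends) I = 0.64·e^(−0.0737·12/12)
I = 0.5945
F = (S − I)·e^(rT) = (65.36 − 0.5945) · e^(0.0737·21/12)
= 64.7655 · e^0.128975 = 64.7655 × 1.137662 = S$73.68

S$73.68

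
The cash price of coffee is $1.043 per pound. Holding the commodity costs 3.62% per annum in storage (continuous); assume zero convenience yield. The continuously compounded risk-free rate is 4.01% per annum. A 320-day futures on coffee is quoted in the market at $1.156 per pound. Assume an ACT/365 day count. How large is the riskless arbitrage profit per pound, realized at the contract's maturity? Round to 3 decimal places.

$0.041 per pound

Fair futures: F* = S·e^(carry·T), with carry = (r + u) = 0.0401 + 0.0362 = 0.0763
F* = 1.043 · e^(0.0763 × 320/365) = 1.043 · e^0.066893 = 1.043 × 1.069181 = $1.1152
Market $1.156 > fair $1.1152: forward overpriced → cash-and-carry (buy spot, short the forward).
At maturity, profit = |F_mkt − F*| = |1.156 − 1.1152| = $0.041 per pound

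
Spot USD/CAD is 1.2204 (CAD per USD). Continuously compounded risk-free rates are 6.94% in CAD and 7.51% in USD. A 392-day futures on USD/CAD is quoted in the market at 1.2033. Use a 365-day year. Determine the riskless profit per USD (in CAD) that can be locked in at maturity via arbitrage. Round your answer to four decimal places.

Fair futures: F* = S·e^(carry·T), with carry = (r_CAD − r_USD) = 0.0694 − 0.0751 = -0.0057
F* = 1.2204 · e^(-0.0057 × 392/365) = 1.2204 · e^-0.006122 = 1.2204 × 0.993897 = 1.2130
Market 1.2033 < fair 1.2130: forward underpriced → reverse cash-and-carry (short spot, go long the forward).
At maturity, profit = |F_mkt − F*| = |1.2033 − 1.2130| = 0.0097 per USD (in CAD)

0.0097 per USD (in CAD)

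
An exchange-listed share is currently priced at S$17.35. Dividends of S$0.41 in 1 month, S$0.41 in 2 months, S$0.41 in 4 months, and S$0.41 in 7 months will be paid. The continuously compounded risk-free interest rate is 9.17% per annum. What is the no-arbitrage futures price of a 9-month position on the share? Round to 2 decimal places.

PV(dividends) I = 0.41·e^(−0.0917·1/12) + 0.41·e^(−0.0917·2/12) + 0.41·e^(−0.0917·4/12) + 0.41·e^(−0.0917·7/12)
I = 0.4069 + 0.4038 + 0.3977 + 0.3886 = 1.5970
F = (S − I)·e^(rT) = (17.35 − 1.5970) · e^(0.0917·9/12)
= 15.7530 · e^0.068775 = 15.7530 × 1.071195 = S$16.87

S$16.87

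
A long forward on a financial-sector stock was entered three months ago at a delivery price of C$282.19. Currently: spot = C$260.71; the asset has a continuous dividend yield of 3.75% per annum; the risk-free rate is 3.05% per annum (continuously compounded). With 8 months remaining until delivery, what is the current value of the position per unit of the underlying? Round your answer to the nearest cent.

-C$22.24

Current fair forward for the remaining 8 months: F = S·e^((r − q)·T), (r − q) = 0.0305 − 0.0375 = -0.0070
F = 260.71 · e^(-0.0070 × 8/12) = 260.71 × 0.995344 = 259.4961
Value of long forward = (F − K)·e^(−rT) = (259.4961 − 282.19) · e^(−0.0305·8/12)
= -22.6939 × 0.979872 = -22.24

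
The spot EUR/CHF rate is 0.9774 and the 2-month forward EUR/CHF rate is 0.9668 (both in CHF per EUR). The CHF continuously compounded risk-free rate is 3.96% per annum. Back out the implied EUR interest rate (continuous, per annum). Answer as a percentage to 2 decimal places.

F = S·e^((r_CHF − r_EUR)T) ⇒ r_EUR = r_CHF − ln(F/S)/T
ln(0.9668/0.9774) = -0.010904; /(2/12) = -0.065424
r_EUR = 0.0396 + 0.065424 = 0.105024
r_EUR = 10.50%

10.50%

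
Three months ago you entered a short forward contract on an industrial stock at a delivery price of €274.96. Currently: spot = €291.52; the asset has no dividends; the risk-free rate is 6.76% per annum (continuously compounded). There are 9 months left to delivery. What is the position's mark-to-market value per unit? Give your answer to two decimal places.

-€30.15

Current fair forward for the remaining 9 months: F = S·e^(r·T), r = 0.0676
F = 291.52 · e^(0.0676 × 9/12) = 291.52 × 1.052007 = 306.6811
Value of long forward = (F − K)·e^(−rT) = (306.6811 − 274.96) · e^(−0.0676·9/12)
= 31.7211 × 0.950564 = 30.15
Short position value = −(long value) = -€30.15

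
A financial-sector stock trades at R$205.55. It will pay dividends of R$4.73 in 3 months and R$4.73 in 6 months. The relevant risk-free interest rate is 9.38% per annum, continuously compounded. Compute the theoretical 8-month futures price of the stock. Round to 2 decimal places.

R$209.09

PV(dividends) I = 4.73·e^(−0.0938·3/12) + 4.73·e^(−0.0938·6/12)
I = 4.6204 + 4.5133 = 9.1337
F = (S − I)·e^(rT) = (205.55 − 9.1337) · e^(0.0938·8/12)
= 196.4163 · e^0.062533 = 196.4163 × 1.064530 = R$209.09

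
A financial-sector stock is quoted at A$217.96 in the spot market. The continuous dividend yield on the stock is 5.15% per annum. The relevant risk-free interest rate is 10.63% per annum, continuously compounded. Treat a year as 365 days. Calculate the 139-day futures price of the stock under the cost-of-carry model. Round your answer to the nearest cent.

F = S·e^((r − q)T) = 217.96 · e^((0.1063 − 0.0515) × 139/365)
= 217.96 · e^0.020869 = 217.96 × 1.021088
F = A$222.56

A$222.56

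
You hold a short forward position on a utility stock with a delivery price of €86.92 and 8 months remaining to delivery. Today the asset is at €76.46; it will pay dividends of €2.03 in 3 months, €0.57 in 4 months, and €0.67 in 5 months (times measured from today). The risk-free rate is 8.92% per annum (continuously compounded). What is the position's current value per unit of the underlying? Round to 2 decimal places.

€8.63

PV(remaining dividends) I = 2.03·e^(−0.0892·3/12) + 0.57·e^(−0.0892·4/12) + 0.67·e^(−0.0892·5/12) = 3.1841
Current forward F = (S − I)·e^(rT) = (76.46 − 3.1841)·e^(0.0892·8/12) = 73.2759 × 1.061270 = 77.7655
Value (long) = (F − K)·e^(−rT) = (77.7655 − 86.92) × 0.942267 = -8.6260
Short position value = −(long value) = €8.63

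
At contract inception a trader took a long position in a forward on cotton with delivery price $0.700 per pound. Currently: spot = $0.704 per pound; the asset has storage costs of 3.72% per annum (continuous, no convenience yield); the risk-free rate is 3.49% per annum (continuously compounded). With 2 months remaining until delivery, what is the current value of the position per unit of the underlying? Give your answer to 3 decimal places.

Current fair forward for the remaining 2 months: F = S·e^((r + u)·T), (r + u) = 0.0349 + 0.0372 = 0.0721
F = 0.704 · e^(0.0721 × 2/12) = 0.704 × 1.012089 = 0.7125
Value of long forward = (F − K)·e^(−rT) = (0.7125 − 0.700) · e^(−0.0349·2/12)
= 0.0125 × 0.994200 = 0.012

$0.012 per pound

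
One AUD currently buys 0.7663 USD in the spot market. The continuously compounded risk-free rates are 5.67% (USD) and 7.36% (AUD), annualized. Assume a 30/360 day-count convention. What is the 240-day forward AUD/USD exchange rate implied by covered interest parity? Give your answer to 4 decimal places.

0.7577

F = S·e^((r_USD − r_AUD)T) = 0.7663 · e^((0.0567 − 0.0736) × 240/360)
= 0.7663 · e^-0.011267 = 0.7663 × 0.988796
F = 0.7577 USD per AUD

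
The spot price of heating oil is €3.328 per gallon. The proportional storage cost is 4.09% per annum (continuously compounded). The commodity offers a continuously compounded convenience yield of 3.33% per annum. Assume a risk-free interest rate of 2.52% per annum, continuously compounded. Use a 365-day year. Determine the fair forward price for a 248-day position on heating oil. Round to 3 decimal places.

Net carry = r + u − y = 0.0252 + 0.0409 − 0.0333 = 0.0328
F = S·e^((r+u−y)T) = 3.328 · e^(0.0328 × 248/365) = 3.328 · e^0.022286
= 3.328 × 1.022536 = €3.403 per gallon

€3.403 per gallon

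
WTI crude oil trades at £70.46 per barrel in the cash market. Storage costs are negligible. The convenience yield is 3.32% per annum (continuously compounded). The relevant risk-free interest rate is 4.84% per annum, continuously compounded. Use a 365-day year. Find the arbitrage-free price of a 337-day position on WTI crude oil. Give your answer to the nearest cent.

£71.46 per barrel

Net carry = r + u − y = 0.0484 + 0.0000 − 0.0332 = 0.0152
F = S·e^((r+u−y)T) = 70.46 · e^(0.0152 × 337/365) = 70.46 · e^0.014034
= 70.46 × 1.014133 = £71.46 per barrel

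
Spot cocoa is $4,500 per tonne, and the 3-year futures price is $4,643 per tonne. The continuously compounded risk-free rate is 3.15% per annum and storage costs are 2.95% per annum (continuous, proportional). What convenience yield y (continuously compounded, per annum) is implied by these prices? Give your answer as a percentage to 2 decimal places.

5.06%

F = S·e^((r+u−y)T) ⇒ (r+u−y) = ln(F/S)/T
ln(4643/4500) = 0.031283; /T ⇒ 0.010428
y = r + u − ln(F/S)/T = 0.0315 + 0.0295 − 0.010428 = 0.050572
y = 5.06%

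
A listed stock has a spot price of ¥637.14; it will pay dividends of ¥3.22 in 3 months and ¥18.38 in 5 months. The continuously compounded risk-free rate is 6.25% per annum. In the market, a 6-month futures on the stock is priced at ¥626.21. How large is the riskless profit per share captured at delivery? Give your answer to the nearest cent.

¥9.41 per share

PV(dividends) I = 3.22·e^(−0.0625·3/12) + 18.38·e^(−0.0625·5/12) = 21.0776
Fair futures F* = (S − I)·e^(rT) = (637.14 − 21.0776)·e^0.031250 = 616.0624 × 1.031743 = 635.6181
Market ¥626.21 < fair 635.6181: forward underpriced → reverse cash-and-carry (short the stock, invest proceeds at r, pay the dividends, go long the forward).
Profit at T = |F_mkt − F*| = |626.21 − 635.6181| = ¥9.41 per share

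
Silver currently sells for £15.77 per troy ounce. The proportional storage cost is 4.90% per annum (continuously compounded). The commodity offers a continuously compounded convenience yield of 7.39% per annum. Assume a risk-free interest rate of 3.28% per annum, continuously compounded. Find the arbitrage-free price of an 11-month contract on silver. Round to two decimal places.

Net carry = r + u − y = 0.0328 + 0.0490 − 0.0739 = 0.0079
F = S·e^((r+u−y)T) = 15.77 · e^(0.0079 × 11/12) = 15.77 · e^0.007242
= 15.77 × 1.007268 = £15.88 per troy ounce

£15.88 per troy ounce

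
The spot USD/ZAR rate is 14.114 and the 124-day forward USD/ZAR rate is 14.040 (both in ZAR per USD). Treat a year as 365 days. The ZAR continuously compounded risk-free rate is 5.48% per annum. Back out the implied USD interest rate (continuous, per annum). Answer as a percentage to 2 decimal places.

F = S·e^((r_ZAR − r_USD)T) ⇒ r_USD = r_ZAR − ln(F/S)/T
ln(14.040/14.114) = -0.005257; /(124/365) = -0.015474
r_USD = 0.0548 + 0.015474 = 0.070274
r_USD = 7.03%

7.03%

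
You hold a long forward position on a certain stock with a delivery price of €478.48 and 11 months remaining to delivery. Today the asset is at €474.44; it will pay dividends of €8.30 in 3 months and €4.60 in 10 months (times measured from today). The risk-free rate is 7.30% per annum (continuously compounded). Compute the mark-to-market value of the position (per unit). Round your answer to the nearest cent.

PV(remaining dividends) I = 8.30·e^(−0.0730·3/12) + 4.60·e^(−0.0730·10/12) = 12.4784
Current forward F = (S − I)·e^(rT) = (474.44 − 12.4784)·e^(0.0730·11/12) = 461.9616 × 1.069206 = 493.9321
Value (long) = (F − K)·e^(−rT) = (493.9321 − 478.48) × 0.935273 = 14.4519
Value = €14.45

€14.45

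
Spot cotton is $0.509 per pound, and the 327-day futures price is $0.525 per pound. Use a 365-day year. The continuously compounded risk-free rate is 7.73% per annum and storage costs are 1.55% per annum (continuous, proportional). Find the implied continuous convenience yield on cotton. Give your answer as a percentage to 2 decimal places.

5.83%

F = S·e^((r+u−y)T) ⇒ (r+u−y) = ln(F/S)/T
ln(0.525/0.509) = 0.030950; /T ⇒ 0.034547
y = r + u − ln(F/S)/T = 0.0773 + 0.0155 − 0.034547 = 0.058253
y = 5.83%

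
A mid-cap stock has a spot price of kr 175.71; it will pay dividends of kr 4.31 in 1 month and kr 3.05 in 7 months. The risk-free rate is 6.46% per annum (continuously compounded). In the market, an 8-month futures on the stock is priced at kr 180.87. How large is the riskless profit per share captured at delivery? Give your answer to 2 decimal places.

kr 4.97 per share

PV(dividends) I = 4.31·e^(−0.0646·1/12) + 3.05·e^(−0.0646·7/12) = 7.2241
Fair futures F* = (S − I)·e^(rT) = (175.71 − 7.2241)·e^0.043067 = 168.4859 × 1.044008 = 175.9006
Market kr 180.87 > fair 175.9006: forward overpriced → cash-and-carry (borrow at r, buy the stock and collect the dividends, short the forward).
Profit at T = |F_mkt − F*| = |180.87 − 175.9006| = kr 4.97 per share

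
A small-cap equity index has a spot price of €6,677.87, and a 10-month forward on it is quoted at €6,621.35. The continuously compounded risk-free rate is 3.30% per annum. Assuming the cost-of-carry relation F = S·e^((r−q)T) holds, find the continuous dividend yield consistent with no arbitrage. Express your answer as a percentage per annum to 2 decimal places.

4.32%

From F = S·e^((r−q)T): (r − q) = ln(F/S)/T
ln(6621.35/6677.87) = ln(0.991536) = -0.008500
(r − q) = -0.008500 / (10/12) = -0.010200
q = r − ln(F/S)/T = 0.0330 + 0.010200 = 0.043200
q = 4.32%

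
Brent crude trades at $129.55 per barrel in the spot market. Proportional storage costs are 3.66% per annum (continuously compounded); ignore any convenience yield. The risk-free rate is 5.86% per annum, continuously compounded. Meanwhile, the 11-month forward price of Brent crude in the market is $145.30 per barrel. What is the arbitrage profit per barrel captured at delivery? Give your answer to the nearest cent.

Fair forward: F* = S·e^(carry·T), with carry = (r + u) = 0.0586 + 0.0366 = 0.0952
F* = 129.55 · e^(0.0952 × 11/12) = 129.55 · e^0.087267 = 129.55 × 1.091188 = $141.3634
Market $145.30 > fair $141.3634: forward overpriced → cash-and-carry (buy spot, short the forward).
At maturity, profit = |F_mkt − F*| = |145.30 − 141.3634| = $3.94 per barrel

$3.94 per barrel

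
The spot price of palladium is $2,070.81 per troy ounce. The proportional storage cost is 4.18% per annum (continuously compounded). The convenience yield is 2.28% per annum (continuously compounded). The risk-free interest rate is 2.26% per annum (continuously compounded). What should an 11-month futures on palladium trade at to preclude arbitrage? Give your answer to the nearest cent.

Net carry = r + u − y = 0.0226 + 0.0418 − 0.0228 = 0.0416
F = S·e^((r+u−y)T) = 2070.81 · e^(0.0416 × 11/12) = 2070.81 · e^0.03813333
= 2070.81 × 1.03886974 = $2,151.30 per troy ounce

$2,151.30 per troy ounce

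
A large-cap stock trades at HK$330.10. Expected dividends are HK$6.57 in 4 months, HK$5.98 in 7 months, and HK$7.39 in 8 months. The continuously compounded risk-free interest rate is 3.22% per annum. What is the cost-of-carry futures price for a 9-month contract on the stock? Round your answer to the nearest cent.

HK$318.09

PV(dividends) I = 6.57·e^(−0.0322·4/12) + 5.98·e^(−0.0322·7/12) + 7.39·e^(−0.0322·8/12)
I = 6.4999 + 5.8687 + 7.2331 = 19.6017
F = (S − I)·e^(rT) = (330.10 − 19.6017) · e^(0.0322·9/12)
= 310.4983 · e^0.024150 = 310.4983 × 1.024444 = HK$318.09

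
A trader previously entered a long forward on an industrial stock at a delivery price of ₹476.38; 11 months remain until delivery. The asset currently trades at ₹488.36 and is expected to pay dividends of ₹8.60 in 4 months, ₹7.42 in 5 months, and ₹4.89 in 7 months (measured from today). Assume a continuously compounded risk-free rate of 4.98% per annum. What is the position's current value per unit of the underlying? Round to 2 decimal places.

PV(remaining dividends) I = 8.60·e^(−0.0498·4/12) + 7.42·e^(−0.0498·5/12) + 4.89·e^(−0.0498·7/12) = 20.4760
Current forward F = (S − I)·e^(rT) = (488.36 − 20.4760)·e^(0.0498·11/12) = 467.8840 × 1.046708 = 489.7379
Value (long) = (F − K)·e^(−rT) = (489.7379 − 476.38) × 0.955376 = 12.7618
Value = ₹12.76

₹12.76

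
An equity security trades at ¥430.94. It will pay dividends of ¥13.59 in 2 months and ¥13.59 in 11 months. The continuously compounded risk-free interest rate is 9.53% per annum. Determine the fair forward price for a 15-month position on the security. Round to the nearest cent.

PV(dividends) I = 13.59·e^(−0.0953·2/12) + 13.59·e^(−0.0953·11/12)
I = 13.3759 + 12.4532 = 25.8291
F = (S − I)·e^(rT) = (430.94 − 25.8291) · e^(0.0953·15/12)
= 405.1109 · e^0.119125 = 405.1109 × 1.126511 = ¥456.36

¥456.36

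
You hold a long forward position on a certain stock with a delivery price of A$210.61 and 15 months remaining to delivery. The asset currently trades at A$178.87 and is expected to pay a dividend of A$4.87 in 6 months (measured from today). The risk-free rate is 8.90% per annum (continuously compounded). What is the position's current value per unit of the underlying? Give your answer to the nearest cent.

-A$14.22

PV(remaining dividends) I = 4.87·e^(−0.0890·6/12) = 4.6580
Current forward F = (S − I)·e^(rT) = (178.87 − 4.6580)·e^(0.0890·15/12) = 174.2120 × 1.117674 = 194.7122
Value (long) = (F − K)·e^(−rT) = (194.7122 − 210.61) × 0.894715 = -14.2240
Value = -A$14.22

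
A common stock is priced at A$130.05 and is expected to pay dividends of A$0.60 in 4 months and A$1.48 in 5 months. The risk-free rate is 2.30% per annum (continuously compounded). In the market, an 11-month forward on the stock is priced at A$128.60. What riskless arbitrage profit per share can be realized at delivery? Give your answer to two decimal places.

A$2.12 per share

PV(dividends) I = 0.60·e^(−0.0230·4/12) + 1.48·e^(−0.0230·5/12) = 2.0613
Fair forward F* = (S − I)·e^(rT) = (130.05 − 2.0613)·e^0.021083 = 127.9887 × 1.021307 = 130.7158
Market A$128.60 < fair 130.7158: forward underpriced → reverse cash-and-carry (short the stock, invest proceeds at r, pay the dividends, go long the forward).
Profit at T = |F_mkt − F*| = |128.60 − 130.7158| = A$2.12 per share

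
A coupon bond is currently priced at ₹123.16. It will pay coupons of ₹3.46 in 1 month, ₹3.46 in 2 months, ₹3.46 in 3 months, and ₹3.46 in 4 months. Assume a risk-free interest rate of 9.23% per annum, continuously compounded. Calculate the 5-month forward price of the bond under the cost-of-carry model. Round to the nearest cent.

₹113.88

PV(coupons) I = 3.46·e^(−0.0923·1/12) + 3.46·e^(−0.0923·2/12) + 3.46·e^(−0.0923·3/12) + 3.46·e^(−0.0923·4/12)
I = 3.4335 + 3.4072 + 3.3811 + 3.3552 = 13.5770
F = (S − I)·e^(rT) = (123.16 − 13.5770) · e^(0.0923·5/12)
= 109.5830 · e^0.038458 = 109.5830 × 1.039207 = ₹113.88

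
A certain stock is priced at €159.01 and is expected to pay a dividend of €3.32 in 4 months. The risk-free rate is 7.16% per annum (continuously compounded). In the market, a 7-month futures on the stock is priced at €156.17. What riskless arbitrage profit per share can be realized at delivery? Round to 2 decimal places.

PV(dividends) I = 3.32·e^(−0.0716·4/12) = 3.2417
Fair futures F* = (S − I)·e^(rT) = (159.01 − 3.2417)·e^0.041767 = 155.7683 × 1.042652 = 162.4121
Market €156.17 < fair 162.4121: forward underpriced → reverse cash-and-carry (short the stock, invest proceeds at r, pay the dividends, go long the forward).
Profit at T = |F_mkt − F*| = |156.17 − 162.4121| = €6.24 per share

€6.24 per share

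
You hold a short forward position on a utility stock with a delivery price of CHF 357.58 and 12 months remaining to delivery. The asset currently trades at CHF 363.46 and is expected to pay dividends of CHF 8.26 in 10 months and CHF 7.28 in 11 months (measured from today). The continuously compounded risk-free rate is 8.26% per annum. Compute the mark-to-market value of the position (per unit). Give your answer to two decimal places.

-CHF 19.77

PV(remaining dividends) I = 8.26·e^(−0.0826·10/12) + 7.28·e^(−0.0826·11/12) = 14.4597
Current forward F = (S − I)·e^(rT) = (363.46 − 14.4597)·e^(0.0826·12/12) = 349.0003 × 1.086107 = 379.0517
Value (long) = (F − K)·e^(−rT) = (379.0517 − 357.58) × 0.920719 = 19.7694
Short position value = −(long value) = -CHF 19.77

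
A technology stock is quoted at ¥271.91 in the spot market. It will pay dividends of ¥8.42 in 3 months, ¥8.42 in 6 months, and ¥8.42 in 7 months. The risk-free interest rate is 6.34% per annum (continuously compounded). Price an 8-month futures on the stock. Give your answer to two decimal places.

PV(dividends) I = 8.42·e^(−0.0634·3/12) + 8.42·e^(−0.0634·6/12) + 8.42·e^(−0.0634·7/12)
I = 8.2876 + 8.1573 + 8.1143 = 24.5592
F = (S − I)·e^(rT) = (271.91 − 24.5592) · e^(0.0634·8/12)
= 247.3508 · e^0.042267 = 247.3508 × 1.043173 = ¥258.03

¥258.03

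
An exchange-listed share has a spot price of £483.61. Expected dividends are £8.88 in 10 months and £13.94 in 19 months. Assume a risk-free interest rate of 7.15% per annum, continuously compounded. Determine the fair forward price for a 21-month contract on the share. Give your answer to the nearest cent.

PV(dividends) I = 8.88·e^(−0.0715·10/12) + 13.94·e^(−0.0715·19/12)
I = 8.3664 + 12.4479 = 20.8143
F = (S − I)·e^(rT) = (483.61 − 20.8143) · e^(0.0715·21/12)
= 462.7957 · e^0.125125 = 462.7957 × 1.133290 = £524.48

£524.48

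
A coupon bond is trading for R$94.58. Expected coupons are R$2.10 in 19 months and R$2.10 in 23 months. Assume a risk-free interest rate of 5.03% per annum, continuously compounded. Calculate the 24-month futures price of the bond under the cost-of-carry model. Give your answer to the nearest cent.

R$100.34

PV(coupons) I = 2.10·e^(−0.0503·19/12) + 2.10·e^(−0.0503·23/12)
I = 1.9392 + 1.9070 = 3.8462
F = (S − I)·e^(rT) = (94.58 − 3.8462) · e^(0.0503·24/12)
= 90.7338 · e^0.100600 = 90.7338 × 1.105834 = R$100.34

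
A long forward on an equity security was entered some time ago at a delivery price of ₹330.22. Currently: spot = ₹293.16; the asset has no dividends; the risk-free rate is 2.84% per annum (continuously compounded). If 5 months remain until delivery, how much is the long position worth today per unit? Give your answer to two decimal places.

-₹33.18

Current fair forward for the remaining 5 months: F = S·e^(r·T), r = 0.0284
F = 293.16 · e^(0.0284 × 5/12) = 293.16 × 1.011904 = 296.6498
Value of long forward = (F − K)·e^(−rT) = (296.6498 − 330.22) · e^(−0.0284·5/12)
= -33.5702 × 0.988236 = -33.18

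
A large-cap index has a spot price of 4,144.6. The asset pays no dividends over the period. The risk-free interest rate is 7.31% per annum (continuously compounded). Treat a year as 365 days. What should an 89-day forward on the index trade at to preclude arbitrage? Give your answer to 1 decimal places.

F = S·e^(rT) = 4144.6 · e^(0.0731 × 89/365)
= 4144.6 · e^0.017824 = 4144.6 × 1.017984
F = 4,219.1

4,219.1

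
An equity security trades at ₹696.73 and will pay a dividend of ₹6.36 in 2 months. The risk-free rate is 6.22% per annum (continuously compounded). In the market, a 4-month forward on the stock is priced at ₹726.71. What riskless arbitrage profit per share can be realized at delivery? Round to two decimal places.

₹21.81 per share

PV(dividends) I = 6.36·e^(−0.0622·2/12) = 6.2944
Fair forward F* = (S − I)·e^(rT) = (696.73 − 6.2944)·e^0.020733 = 690.4356 × 1.020949 = 704.8995
Market ₹726.71 > fair 704.8995: forward overpriced → cash-and-carry (borrow at r, buy the stock and collect the dividends, short the forward).
Profit at T = |F_mkt − F*| = |726.71 − 704.8995| = ₹21.81 per share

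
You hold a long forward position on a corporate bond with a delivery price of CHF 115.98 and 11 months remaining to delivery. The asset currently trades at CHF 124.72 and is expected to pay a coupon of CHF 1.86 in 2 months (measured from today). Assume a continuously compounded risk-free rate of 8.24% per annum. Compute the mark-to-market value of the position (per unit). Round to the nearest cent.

CHF 15.34

PV(remaining coupons) I = 1.86·e^(−0.0824·2/12) = 1.8346
Current forward F = (S − I)·e^(rT) = (124.72 − 1.8346)·e^(0.0824·11/12) = 122.8854 × 1.078459 = 132.5269
Value (long) = (F − K)·e^(−rT) = (132.5269 − 115.98) × 0.927249 = 15.3431
Value = CHF 15.34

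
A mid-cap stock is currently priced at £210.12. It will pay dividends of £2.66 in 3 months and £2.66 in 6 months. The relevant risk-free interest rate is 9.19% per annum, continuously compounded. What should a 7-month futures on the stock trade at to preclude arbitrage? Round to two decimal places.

£216.27

PV(dividends) I = 2.66·e^(−0.0919·3/12) + 2.66·e^(−0.0919·6/12)
I = 2.5996 + 2.5405 = 5.1401
F = (S − I)·e^(rT) = (210.12 − 5.1401) · e^(0.0919·7/12)
= 204.9799 · e^0.053608 = 204.9799 × 1.055071 = £216.27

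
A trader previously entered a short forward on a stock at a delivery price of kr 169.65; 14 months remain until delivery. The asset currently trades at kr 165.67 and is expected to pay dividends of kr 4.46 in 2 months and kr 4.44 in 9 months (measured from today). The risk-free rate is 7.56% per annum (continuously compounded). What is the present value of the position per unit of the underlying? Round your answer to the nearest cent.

-kr 1.74

PV(remaining dividends) I = 4.46·e^(−0.0756·2/12) + 4.44·e^(−0.0756·9/12) = 8.5994
Current forward F = (S − I)·e^(rT) = (165.67 − 8.5994)·e^(0.0756·14/12) = 157.0706 × 1.092207 = 171.5536
Value (long) = (F − K)·e^(−rT) = (171.5536 − 169.65) × 0.915578 = 1.7429
Short position value = −(long value) = -kr 1.74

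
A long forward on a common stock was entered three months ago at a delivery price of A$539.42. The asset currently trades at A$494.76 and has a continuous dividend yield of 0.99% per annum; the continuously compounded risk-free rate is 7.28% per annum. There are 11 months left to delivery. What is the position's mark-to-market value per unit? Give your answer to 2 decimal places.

-A$14.31

Current fair forward for the remaining 11 months: F = S·e^((r − q)·T), (r − q) = 0.0728 − 0.0099 = 0.0629
F = 494.76 · e^(0.0629 × 11/12) = 494.76 × 1.059353 = 524.1255
Value of long forward = (F − K)·e^(−rT) = (524.1255 − 539.42) · e^(−0.0728·11/12)
= -15.2945 × 0.935445 = -14.31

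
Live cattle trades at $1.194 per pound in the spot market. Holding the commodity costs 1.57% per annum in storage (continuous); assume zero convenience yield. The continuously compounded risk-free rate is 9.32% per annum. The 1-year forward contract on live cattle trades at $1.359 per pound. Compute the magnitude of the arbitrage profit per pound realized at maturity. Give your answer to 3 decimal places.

Fair forward: F* = S·e^(carry·T), with carry = (r + u) = 0.0932 + 0.0157 = 0.1089
F* = 1.194 · e^(0.1089 × 1) = 1.194 · e^0.108900 = 1.194 × 1.115051 = $1.3314
Market $1.359 > fair $1.3314: forward overpriced → cash-and-carry (buy spot, short the forward).
At maturity, profit = |F_mkt − F*| = |1.359 − 1.3314| = $0.028 per pound

$0.028 per pound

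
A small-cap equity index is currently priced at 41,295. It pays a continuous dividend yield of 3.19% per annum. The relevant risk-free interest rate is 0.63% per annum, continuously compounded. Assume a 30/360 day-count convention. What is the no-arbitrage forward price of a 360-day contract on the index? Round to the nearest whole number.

F = S·e^((r − q)T) = 41295 · e^((0.0063 − 0.0319) × 360/360)
= 41295 · e^-0.025600 = 41295 × 0.974725
F = 40,251

40,251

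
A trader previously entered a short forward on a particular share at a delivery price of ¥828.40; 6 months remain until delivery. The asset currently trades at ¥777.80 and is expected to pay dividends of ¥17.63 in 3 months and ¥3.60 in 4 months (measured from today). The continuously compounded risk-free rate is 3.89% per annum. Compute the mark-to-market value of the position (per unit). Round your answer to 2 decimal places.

PV(remaining dividends) I = 17.63·e^(−0.0389·3/12) + 3.60·e^(−0.0389·4/12) = 21.0130
Current forward F = (S − I)·e^(rT) = (777.80 − 21.0130)·e^(0.0389·6/12) = 756.7870 × 1.019640 = 771.6503
Value (long) = (F − K)·e^(−rT) = (771.6503 − 828.40) × 0.980738 = -55.6566
Short position value = −(long value) = ¥55.66

¥55.66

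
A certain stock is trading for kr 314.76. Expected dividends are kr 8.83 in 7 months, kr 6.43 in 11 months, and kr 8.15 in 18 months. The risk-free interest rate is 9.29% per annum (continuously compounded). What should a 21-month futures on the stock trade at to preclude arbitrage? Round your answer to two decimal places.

kr 345.20

PV(dividends) I = 8.83·e^(−0.0929·7/12) + 6.43·e^(−0.0929·11/12) + 8.15·e^(−0.0929·18/12)
I = 8.3642 + 5.9051 + 7.0899 = 21.3592
F = (S − I)·e^(rT) = (314.76 − 21.3592) · e^(0.0929·21/12)
= 293.4008 · e^0.162575 = 293.4008 × 1.176537 = kr 345.20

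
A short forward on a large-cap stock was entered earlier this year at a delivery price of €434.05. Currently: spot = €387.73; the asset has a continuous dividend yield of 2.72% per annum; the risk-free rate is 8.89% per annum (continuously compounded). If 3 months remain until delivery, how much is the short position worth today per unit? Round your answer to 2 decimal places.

€39.41

Current fair forward for the remaining 3 months: F = S·e^((r − q)·T), (r − q) = 0.0889 − 0.0272 = 0.0617
F = 387.73 · e^(0.0617 × 3/12) = 387.73 × 1.015545 = 393.7573
Value of long forward = (F − K)·e^(−rT) = (393.7573 − 434.05) · e^(−0.0889·3/12)
= -40.2927 × 0.978020 = -39.41
Short position value = −(long value) = €39.41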